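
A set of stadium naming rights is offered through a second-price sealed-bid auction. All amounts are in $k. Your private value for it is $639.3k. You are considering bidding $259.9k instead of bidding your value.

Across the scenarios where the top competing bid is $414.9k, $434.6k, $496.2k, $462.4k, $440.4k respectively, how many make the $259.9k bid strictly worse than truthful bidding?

The deviation hurts exactly when the highest competing bid lies strictly between $259.9k and $639.3k — underbidding then forfeits a profitable win.
$414.9k: inside the interval → strictly worse (loss $224.4k).
$434.6k: inside the interval → strictly worse (loss $204.7k).
$496.2k: inside the interval → strictly worse (loss $143.1k).
$462.4k: inside the interval → strictly worse (loss $176.9k).
$440.4k: inside the interval → strictly worse (loss $198.9k).
Count: 5.

5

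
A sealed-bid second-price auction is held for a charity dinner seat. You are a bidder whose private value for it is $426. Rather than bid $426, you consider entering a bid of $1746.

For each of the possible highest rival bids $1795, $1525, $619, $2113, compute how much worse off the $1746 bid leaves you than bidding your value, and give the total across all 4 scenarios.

$1292

The deviation costs you only when the competing bid falls strictly between $426 and $1746; elsewhere both bids give the same outcome.
$1795: outcomes coincide → loss $0.
$1525: truthful payoff $0, deviation payoff −$1099 → loss $1099.
$619: truthful payoff $0, deviation payoff −$193 → loss $193.
$2113: outcomes coincide → loss $0.
Total loss = $1099 + $193 = $1292.
Because the price is fixed by the runner-up's bid, deviating from your value can only change a good outcome into a bad one — never the reverse.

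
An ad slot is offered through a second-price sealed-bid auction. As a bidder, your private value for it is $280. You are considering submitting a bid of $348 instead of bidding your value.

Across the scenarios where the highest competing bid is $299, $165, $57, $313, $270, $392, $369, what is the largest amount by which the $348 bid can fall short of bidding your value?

$33

$299: truthful gives $0, deviation gives −$19 → loss $19.
$165: same outcome either way → loss $0.
$57: same outcome either way → loss $0.
$313: truthful gives $0, deviation gives −$33 → loss $33.
$270: same outcome either way → loss $0.
$392: same outcome either way → loss $0.
$369: same outcome either way → loss $0.
Maximum loss: $33.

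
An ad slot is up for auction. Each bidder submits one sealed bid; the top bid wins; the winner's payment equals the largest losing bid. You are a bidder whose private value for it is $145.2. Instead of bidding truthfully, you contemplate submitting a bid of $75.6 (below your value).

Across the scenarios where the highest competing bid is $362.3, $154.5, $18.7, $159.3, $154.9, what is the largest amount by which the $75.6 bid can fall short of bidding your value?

$0

$362.3: same outcome either way → loss $0.
$154.5: same outcome either way → loss $0.
$18.7: same outcome either way → loss $0.
$159.3: same outcome either way → loss $0.
$154.9: same outcome either way → loss $0.
Maximum loss: $0.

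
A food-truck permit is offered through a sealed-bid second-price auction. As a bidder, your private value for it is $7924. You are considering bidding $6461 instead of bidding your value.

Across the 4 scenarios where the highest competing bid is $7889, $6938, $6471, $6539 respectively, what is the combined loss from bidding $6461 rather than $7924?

$3859

The deviation costs you only when the competing bid falls strictly between $6461 and $7924; elsewhere both bids give the same outcome.
$7889: truthful payoff $35, deviation payoff $0 → loss $35.
$6938: truthful payoff $986, deviation payoff $0 → loss $986.
$6471: truthful payoff $1453, deviation payoff $0 → loss $1453.
$6539: truthful payoff $1385, deviation payoff $0 → loss $1385.
Total loss = $35 + $986 + $1453 + $1385 = $3859.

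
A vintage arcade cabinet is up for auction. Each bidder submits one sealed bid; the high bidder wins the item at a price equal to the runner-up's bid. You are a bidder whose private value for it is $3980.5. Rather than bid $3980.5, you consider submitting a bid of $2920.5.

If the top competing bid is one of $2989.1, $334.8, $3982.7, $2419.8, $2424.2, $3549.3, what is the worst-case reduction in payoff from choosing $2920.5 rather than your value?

$991.4

$2989.1: truthful gives $991.4, deviation gives $0 → loss $991.4.
$334.8: same outcome either way → loss $0.
$3982.7: same outcome either way → loss $0.
$2419.8: same outcome either way → loss $0.
$2424.2: same outcome either way → loss $0.
$3549.3: truthful gives $431.2, deviation gives $0 → loss $431.2.
Maximum loss: $991.4.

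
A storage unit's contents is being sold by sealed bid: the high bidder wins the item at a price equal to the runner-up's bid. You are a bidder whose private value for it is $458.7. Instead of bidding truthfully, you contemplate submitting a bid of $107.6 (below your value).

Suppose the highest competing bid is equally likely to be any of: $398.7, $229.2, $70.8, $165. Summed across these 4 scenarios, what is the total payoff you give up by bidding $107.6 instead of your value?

The deviation costs you only when the competing bid falls strictly between $107.6 and $458.7; elsewhere both bids give the same outcome.
$398.7: truthful payoff $60, deviation payoff $0 → loss $60.
$229.2: truthful payoff $229.5, deviation payoff $0 → loss $229.5.
$70.8: outcomes coincide → loss $0.
$165: truthful payoff $293.7, deviation payoff $0 → loss $293.7.
Total loss = $60 + $229.5 + $293.7 = $583.2.
Because the price is fixed by the runner-up's bid, deviating from your value can only change a good outcome into a bad one — never the reverse.

$583.2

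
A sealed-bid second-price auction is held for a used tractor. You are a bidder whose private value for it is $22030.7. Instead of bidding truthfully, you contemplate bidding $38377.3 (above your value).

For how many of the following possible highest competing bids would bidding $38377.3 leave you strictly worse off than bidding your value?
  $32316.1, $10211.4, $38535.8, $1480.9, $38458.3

The deviation hurts exactly when the highest competing bid lies strictly between $22030.7 and $38377.3 — overbidding then wins at a price above your value.
$32316.1: inside the interval → strictly worse (loss $10285.4).
$10211.4: below both → same outcome either way.
$38535.8: above both → same outcome either way.
$1480.9: below both → same outcome either way.
$38458.3: above both → same outcome either way.
Count: 1.

1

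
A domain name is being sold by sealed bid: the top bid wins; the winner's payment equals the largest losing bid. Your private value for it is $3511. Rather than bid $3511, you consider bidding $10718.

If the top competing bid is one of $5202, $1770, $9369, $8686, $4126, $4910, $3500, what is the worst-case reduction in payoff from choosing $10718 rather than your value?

$5202: truthful gives $0, deviation gives −$1691 → loss $1691.
$1770: same outcome either way → loss $0.
$9369: truthful gives $0, deviation gives −$5858 → loss $5858.
$8686: truthful gives $0, deviation gives −$5175 → loss $5175.
$4126: truthful gives $0, deviation gives −$615 → loss $615.
$4910: truthful gives $0, deviation gives −$1399 → loss $1399.
$3500: same outcome either way → loss $0.
Maximum loss: $5858.

$5858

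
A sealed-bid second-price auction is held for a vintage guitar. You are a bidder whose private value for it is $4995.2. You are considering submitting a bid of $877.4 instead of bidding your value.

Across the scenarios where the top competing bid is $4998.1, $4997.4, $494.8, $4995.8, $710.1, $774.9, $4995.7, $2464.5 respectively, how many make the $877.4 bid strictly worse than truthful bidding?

The deviation hurts exactly when the highest competing bid lies strictly between $877.4 and $4995.2 — underbidding then forfeits a profitable win.
$4998.1: above both → same outcome either way.
$4997.4: above both → same outcome either way.
$494.8: below both → same outcome either way.
$4995.8: above both → same outcome either way.
$710.1: below both → same outcome either way.
$774.9: below both → same outcome either way.
$4995.7: above both → same outcome either way.
$2464.5: inside the interval → strictly worse (loss $2530.7).
Count: 1.

1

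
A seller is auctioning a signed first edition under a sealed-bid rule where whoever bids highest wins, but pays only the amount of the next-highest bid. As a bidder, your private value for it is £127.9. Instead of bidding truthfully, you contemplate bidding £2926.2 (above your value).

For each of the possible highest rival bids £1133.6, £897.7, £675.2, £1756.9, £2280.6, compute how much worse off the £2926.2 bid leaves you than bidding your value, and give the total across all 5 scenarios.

The deviation costs you only when the competing bid falls strictly between £127.9 and £2926.2; elsewhere both bids give the same outcome.
£1133.6: truthful payoff £0, deviation payoff −£1005.7 → loss £1005.7.
£897.7: truthful payoff £0, deviation payoff −£769.8 → loss £769.8.
£675.2: truthful payoff £0, deviation payoff −£547.3 → loss £547.3.
£1756.9: truthful payoff £0, deviation payoff −£1629 → loss £1629.
£2280.6: truthful payoff £0, deviation payoff −£2152.7 → loss £2152.7.
Total loss = £1005.7 + £769.8 + £547.3 + £1629 + £2152.7 = £6104.5.
Truthful bidding weakly dominates here: raising your bid can only win items priced above your value, and lowering it can only forfeit items priced below.

£6104.5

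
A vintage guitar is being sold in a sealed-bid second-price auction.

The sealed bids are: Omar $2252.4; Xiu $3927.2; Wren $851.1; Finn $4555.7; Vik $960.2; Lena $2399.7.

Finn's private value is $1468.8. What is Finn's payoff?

Highest bid: Finn at $4555.7, so Finn wins.
Second-highest bid: Xiu at $3927.2 — that is the price the winner pays.
Finn's payoff = value − price = $1468.8 − $3927.2 = −$2458.4.

−$2458.4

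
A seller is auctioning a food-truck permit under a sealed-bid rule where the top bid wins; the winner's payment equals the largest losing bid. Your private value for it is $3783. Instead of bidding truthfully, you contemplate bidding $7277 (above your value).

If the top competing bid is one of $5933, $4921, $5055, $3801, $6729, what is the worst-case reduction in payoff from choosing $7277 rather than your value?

$5933: truthful gives $0, deviation gives −$2150 → loss $2150.
$4921: truthful gives $0, deviation gives −$1138 → loss $1138.
$5055: truthful gives $0, deviation gives −$1272 → loss $1272.
$3801: truthful gives $0, deviation gives −$18 → loss $18.
$6729: truthful gives $0, deviation gives −$2946 → loss $2946.
Maximum loss: $2946.

$2946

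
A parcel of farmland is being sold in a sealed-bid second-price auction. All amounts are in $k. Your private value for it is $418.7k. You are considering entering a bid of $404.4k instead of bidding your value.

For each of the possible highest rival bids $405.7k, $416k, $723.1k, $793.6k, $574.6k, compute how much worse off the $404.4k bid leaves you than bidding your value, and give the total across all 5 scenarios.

The deviation costs you only when the competing bid falls strictly between $404.4k and $418.7k; elsewhere both bids give the same outcome.
$405.7k: truthful payoff $13k, deviation payoff $0k → loss $13k.
$416k: truthful payoff $2.7k, deviation payoff $0k → loss $2.7k.
$723.1k: outcomes coincide → loss $0k.
$793.6k: outcomes coincide → loss $0k.
$574.6k: outcomes coincide → loss $0k.
Total loss = $13k + $2.7k = $15.7k.
Because the price is fixed by the runner-up's bid, deviating from your value can only change a good outcome into a bad one — never the reverse.

$15.7k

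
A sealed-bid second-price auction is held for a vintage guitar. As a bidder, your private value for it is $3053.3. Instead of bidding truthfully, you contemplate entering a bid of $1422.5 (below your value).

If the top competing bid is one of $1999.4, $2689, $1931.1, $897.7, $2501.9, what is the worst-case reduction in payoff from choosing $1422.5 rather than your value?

$1122.2

$1999.4: truthful gives $1053.9, deviation gives $0 → loss $1053.9.
$2689: truthful gives $364.3, deviation gives $0 → loss $364.3.
$1931.1: truthful gives $1122.2, deviation gives $0 → loss $1122.2.
$897.7: same outcome either way → loss $0.
$2501.9: truthful gives $551.4, deviation gives $0 → loss $551.4.
Maximum loss: $1122.2.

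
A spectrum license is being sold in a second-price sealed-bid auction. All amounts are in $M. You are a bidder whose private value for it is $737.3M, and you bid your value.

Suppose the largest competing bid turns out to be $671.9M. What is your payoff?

Your bid $737.3M exceeds the highest competing bid $671.9M, so you win.
In a second-price auction the winner pays the second-highest bid, $671.9M.
Payoff = value − price = $737.3M − $671.9M = $65.4M.

$65.4M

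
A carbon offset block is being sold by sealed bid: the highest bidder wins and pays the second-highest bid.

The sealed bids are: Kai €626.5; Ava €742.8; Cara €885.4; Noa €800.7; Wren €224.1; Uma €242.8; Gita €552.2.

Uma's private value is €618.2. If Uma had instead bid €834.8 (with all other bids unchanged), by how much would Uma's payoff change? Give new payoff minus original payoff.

€0

The highest bid among the other bidders is €885.4; Uma's bid doesn't change that.
Original bid €242.8: Uma is not highest (top rival bid is €885.4); payoff €0.
Alternative bid €834.8: Uma is not highest (top rival bid is €885.4); payoff €0.
Change in payoff = €0 − (€0) = €0.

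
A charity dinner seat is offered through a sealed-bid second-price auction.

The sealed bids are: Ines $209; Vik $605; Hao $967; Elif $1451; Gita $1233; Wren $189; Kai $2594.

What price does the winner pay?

$1451

Highest bid: Kai at $2594, so Kai wins.
Second-highest bid: Elif at $1451 — that is the price the winner pays.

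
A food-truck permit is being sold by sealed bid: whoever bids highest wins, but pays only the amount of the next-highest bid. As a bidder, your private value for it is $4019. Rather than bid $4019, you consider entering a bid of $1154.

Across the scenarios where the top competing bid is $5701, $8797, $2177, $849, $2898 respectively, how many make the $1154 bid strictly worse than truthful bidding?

The deviation hurts exactly when the highest competing bid lies strictly between $1154 and $4019 — underbidding then forfeits a profitable win.
$5701: above both → same outcome either way.
$8797: above both → same outcome either way.
$2177: inside the interval → strictly worse (loss $1842).
$849: below both → same outcome either way.
$2898: inside the interval → strictly worse (loss $1121).
Count: 2.

2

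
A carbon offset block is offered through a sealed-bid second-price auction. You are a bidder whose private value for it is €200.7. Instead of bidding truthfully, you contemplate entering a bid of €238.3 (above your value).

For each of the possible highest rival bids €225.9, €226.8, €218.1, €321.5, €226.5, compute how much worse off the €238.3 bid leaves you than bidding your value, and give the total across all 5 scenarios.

€94.5

The deviation costs you only when the competing bid falls strictly between €200.7 and €238.3; elsewhere both bids give the same outcome.
€225.9: truthful payoff €0, deviation payoff −€25.2 → loss €25.2.
€226.8: truthful payoff €0, deviation payoff −€26.1 → loss €26.1.
€218.1: truthful payoff €0, deviation payoff −€17.4 → loss €17.4.
€321.5: outcomes coincide → loss €0.
€226.5: truthful payoff €0, deviation payoff −€25.8 → loss €25.8.
Total loss = €25.2 + €26.1 + €17.4 + €25.8 = €94.5.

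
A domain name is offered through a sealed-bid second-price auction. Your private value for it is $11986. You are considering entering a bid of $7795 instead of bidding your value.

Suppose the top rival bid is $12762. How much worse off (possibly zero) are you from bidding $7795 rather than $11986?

$0

Bidding your value $11986: you lose (since $11986 < $12762). Payoff $0.
Bidding $7795: you lose. Payoff $0.
Difference = $0 − $0 = $0; both bids lead to the same outcome because the competing bid is above both your value and your alternative bid.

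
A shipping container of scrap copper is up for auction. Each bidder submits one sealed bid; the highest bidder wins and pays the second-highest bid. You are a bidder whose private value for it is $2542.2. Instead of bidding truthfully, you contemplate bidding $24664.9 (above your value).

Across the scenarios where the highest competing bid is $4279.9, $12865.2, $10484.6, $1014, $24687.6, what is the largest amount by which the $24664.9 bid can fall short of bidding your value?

$10323

$4279.9: truthful gives $0, deviation gives −$1737.7 → loss $1737.7.
$12865.2: truthful gives $0, deviation gives −$10323 → loss $10323.
$10484.6: truthful gives $0, deviation gives −$7942.4 → loss $7942.4.
$1014: same outcome either way → loss $0.
$24687.6: same outcome either way → loss $0.
Maximum loss: $10323.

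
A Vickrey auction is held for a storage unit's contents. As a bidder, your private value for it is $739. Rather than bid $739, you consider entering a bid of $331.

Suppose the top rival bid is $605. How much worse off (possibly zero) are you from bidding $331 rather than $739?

Bidding your value $739: you win (since $739 > $605) and pay $605. Payoff $134.
Bidding $331: you lose. Payoff $0.
The competing bid $605 lies between your shaded bid and your value, so underbidding forfeits an item you could have won at a profitable price.
Loss from deviating = $134 − ($0) = $134.
Truthful bidding weakly dominates here: raising your bid can only win items priced above your value, and lowering it can only forfeit items priced below.

$134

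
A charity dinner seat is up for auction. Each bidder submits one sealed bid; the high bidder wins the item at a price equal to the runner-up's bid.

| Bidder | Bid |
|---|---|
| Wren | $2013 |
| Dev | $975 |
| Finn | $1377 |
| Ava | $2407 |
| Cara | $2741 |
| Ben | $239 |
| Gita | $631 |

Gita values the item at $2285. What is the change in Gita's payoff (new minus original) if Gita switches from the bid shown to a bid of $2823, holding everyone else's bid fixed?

−$456

The highest bid among the other bidders is $2741; Gita's bid doesn't change that.
Original bid $631: Gita is not highest (top rival bid is $2741); payoff $0.
Alternative bid $2823: Gita is highest, pays the top rival bid $2741; payoff $2285 − $2741 = −$456.
Change in payoff = −$456 − ($0) = −$456.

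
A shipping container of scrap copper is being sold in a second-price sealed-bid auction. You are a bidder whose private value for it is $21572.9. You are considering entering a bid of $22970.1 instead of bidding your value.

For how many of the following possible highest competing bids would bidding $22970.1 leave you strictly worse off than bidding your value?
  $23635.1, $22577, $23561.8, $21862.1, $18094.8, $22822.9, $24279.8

3

The deviation hurts exactly when the highest competing bid lies strictly between $21572.9 and $22970.1 — overbidding then wins at a price above your value.
$23635.1: above both → same outcome either way.
$22577: inside the interval → strictly worse (loss $1004.1).
$23561.8: above both → same outcome either way.
$21862.1: inside the interval → strictly worse (loss $289.2).
$18094.8: below both → same outcome either way.
$22822.9: inside the interval → strictly worse (loss $1250).
$24279.8: above both → same outcome either way.
Count: 3.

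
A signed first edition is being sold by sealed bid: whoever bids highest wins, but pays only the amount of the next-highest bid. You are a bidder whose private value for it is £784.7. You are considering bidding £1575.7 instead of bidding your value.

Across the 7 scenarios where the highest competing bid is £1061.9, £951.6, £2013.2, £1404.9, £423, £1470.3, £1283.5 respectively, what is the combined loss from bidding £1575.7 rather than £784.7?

The deviation costs you only when the competing bid falls strictly between £784.7 and £1575.7; elsewhere both bids give the same outcome.
£1061.9: truthful payoff £0, deviation payoff −£277.2 → loss £277.2.
£951.6: truthful payoff £0, deviation payoff −£166.9 → loss £166.9.
£2013.2: outcomes coincide → loss £0.
£1404.9: truthful payoff £0, deviation payoff −£620.2 → loss £620.2.
£423: outcomes coincide → loss £0.
£1470.3: truthful payoff £0, deviation payoff −£685.6 → loss £685.6.
£1283.5: truthful payoff £0, deviation payoff −£498.8 → loss £498.8.
Total loss = £277.2 + £166.9 + £620.2 + £685.6 + £498.8 = £2248.7.

£2248.7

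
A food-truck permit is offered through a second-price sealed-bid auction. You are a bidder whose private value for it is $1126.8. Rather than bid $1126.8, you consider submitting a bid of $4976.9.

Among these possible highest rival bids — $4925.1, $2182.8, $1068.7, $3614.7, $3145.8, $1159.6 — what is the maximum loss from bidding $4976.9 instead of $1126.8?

$3798.3

$4925.1: truthful gives $0, deviation gives −$3798.3 → loss $3798.3.
$2182.8: truthful gives $0, deviation gives −$1056 → loss $1056.
$1068.7: same outcome either way → loss $0.
$3614.7: truthful gives $0, deviation gives −$2487.9 → loss $2487.9.
$3145.8: truthful gives $0, deviation gives −$2019 → loss $2019.
$1159.6: truthful gives $0, deviation gives −$32.8 → loss $32.8.
Maximum loss: $3798.3.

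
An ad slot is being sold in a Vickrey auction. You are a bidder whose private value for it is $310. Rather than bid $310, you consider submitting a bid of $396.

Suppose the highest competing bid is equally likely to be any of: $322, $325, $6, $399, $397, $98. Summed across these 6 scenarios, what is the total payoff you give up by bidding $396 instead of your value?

$27

The deviation costs you only when the competing bid falls strictly between $310 and $396; elsewhere both bids give the same outcome.
$322: truthful payoff $0, deviation payoff −$12 → loss $12.
$325: truthful payoff $0, deviation payoff −$15 → loss $15.
$6: outcomes coincide → loss $0.
$399: outcomes coincide → loss $0.
$397: outcomes coincide → loss $0.
$98: outcomes coincide → loss $0.
Total loss = $12 + $15 = $27.
In a second-price auction your bid sets only whether you win, not what you pay, so bidding your true value is weakly dominant.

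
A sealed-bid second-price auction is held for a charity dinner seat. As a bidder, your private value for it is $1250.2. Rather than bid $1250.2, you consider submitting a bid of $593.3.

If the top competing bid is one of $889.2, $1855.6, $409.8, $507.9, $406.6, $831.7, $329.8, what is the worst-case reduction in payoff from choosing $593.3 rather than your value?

$889.2: truthful gives $361, deviation gives $0 → loss $361.
$1855.6: same outcome either way → loss $0.
$409.8: same outcome either way → loss $0.
$507.9: same outcome either way → loss $0.
$406.6: same outcome either way → loss $0.
$831.7: truthful gives $418.5, deviation gives $0 → loss $418.5.
$329.8: same outcome either way → loss $0.
Maximum loss: $418.5.

$418.5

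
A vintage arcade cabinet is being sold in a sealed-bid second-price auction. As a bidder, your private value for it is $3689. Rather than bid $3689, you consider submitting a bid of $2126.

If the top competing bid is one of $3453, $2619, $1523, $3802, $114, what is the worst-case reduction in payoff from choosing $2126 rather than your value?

$1070

$3453: truthful gives $236, deviation gives $0 → loss $236.
$2619: truthful gives $1070, deviation gives $0 → loss $1070.
$1523: same outcome either way → loss $0.
$3802: same outcome either way → loss $0.
$114: same outcome either way → loss $0.
Maximum loss: $1070.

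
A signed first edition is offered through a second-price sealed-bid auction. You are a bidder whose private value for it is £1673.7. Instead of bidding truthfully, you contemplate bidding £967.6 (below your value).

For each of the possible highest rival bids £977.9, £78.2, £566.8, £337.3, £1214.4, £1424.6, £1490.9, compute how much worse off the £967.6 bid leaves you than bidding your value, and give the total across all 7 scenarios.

£1587

The deviation costs you only when the competing bid falls strictly between £967.6 and £1673.7; elsewhere both bids give the same outcome.
£977.9: truthful payoff £695.8, deviation payoff £0 → loss £695.8.
£78.2: outcomes coincide → loss £0.
£566.8: outcomes coincide → loss £0.
£337.3: outcomes coincide → loss £0.
£1214.4: truthful payoff £459.3, deviation payoff £0 → loss £459.3.
£1424.6: truthful payoff £249.1, deviation payoff £0 → loss £249.1.
£1490.9: truthful payoff £182.8, deviation payoff £0 → loss £182.8.
Total loss = £695.8 + £459.3 + £249.1 + £182.8 = £1587.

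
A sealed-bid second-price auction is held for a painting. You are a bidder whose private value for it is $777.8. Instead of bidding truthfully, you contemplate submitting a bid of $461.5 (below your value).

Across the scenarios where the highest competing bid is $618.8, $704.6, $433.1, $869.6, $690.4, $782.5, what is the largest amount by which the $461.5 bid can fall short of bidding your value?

$159

$618.8: truthful gives $159, deviation gives $0 → loss $159.
$704.6: truthful gives $73.2, deviation gives $0 → loss $73.2.
$433.1: same outcome either way → loss $0.
$869.6: same outcome either way → loss $0.
$690.4: truthful gives $87.4, deviation gives $0 → loss $87.4.
$782.5: same outcome either way → loss $0.
Maximum loss: $159.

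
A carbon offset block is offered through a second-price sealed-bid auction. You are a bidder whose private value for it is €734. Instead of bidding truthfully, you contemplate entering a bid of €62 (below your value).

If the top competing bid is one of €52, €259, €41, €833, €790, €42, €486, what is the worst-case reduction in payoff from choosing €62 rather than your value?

€52: same outcome either way → loss €0.
€259: truthful gives €475, deviation gives €0 → loss €475.
€41: same outcome either way → loss €0.
€833: same outcome either way → loss €0.
€790: same outcome either way → loss €0.
€42: same outcome either way → loss €0.
€486: truthful gives €248, deviation gives €0 → loss €248.
Maximum loss: €475.

€475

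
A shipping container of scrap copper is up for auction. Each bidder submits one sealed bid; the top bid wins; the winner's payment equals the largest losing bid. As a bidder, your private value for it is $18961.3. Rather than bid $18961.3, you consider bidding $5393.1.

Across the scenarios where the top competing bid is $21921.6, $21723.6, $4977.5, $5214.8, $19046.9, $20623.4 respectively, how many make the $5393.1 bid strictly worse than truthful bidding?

The deviation hurts exactly when the highest competing bid lies strictly between $5393.1 and $18961.3 — underbidding then forfeits a profitable win.
$21921.6: above both → same outcome either way.
$21723.6: above both → same outcome either way.
$4977.5: below both → same outcome either way.
$5214.8: below both → same outcome either way.
$19046.9: above both → same outcome either way.
$20623.4: above both → same outcome either way.
Count: 0.

0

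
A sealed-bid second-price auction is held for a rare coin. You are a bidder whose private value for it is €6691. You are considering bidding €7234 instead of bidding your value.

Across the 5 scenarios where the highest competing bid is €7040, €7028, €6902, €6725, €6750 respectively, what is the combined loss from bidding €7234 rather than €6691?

The deviation costs you only when the competing bid falls strictly between €6691 and €7234; elsewhere both bids give the same outcome.
€7040: truthful payoff €0, deviation payoff −€349 → loss €349.
€7028: truthful payoff €0, deviation payoff −€337 → loss €337.
€6902: truthful payoff €0, deviation payoff −€211 → loss €211.
€6725: truthful payoff €0, deviation payoff −€34 → loss €34.
€6750: truthful payoff €0, deviation payoff −€59 → loss €59.
Total loss = €349 + €337 + €211 + €34 + €59 = €990.

€990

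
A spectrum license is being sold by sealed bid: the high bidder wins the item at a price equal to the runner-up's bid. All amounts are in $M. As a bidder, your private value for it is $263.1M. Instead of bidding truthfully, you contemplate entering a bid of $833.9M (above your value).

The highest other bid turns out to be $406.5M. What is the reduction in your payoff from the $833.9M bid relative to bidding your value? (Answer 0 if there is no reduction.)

Bidding your value $263.1M: you lose (since $263.1M < $406.5M). Payoff $0M.
Bidding $833.9M: you win and pay $406.5M. Payoff $263.1M − $406.5M = −$143.4M.
The competing bid $406.5M lies between your value and your inflated bid, so overbidding wins an item priced above your value.
Loss from deviating = $0M − (−$143.4M) = $143.4M.

$143.4M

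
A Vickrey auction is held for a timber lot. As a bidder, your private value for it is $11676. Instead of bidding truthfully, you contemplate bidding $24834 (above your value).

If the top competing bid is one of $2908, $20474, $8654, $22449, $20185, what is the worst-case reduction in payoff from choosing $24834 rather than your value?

$10773

$2908: same outcome either way → loss $0.
$20474: truthful gives $0, deviation gives −$8798 → loss $8798.
$8654: same outcome either way → loss $0.
$22449: truthful gives $0, deviation gives −$10773 → loss $10773.
$20185: truthful gives $0, deviation gives −$8509 → loss $8509.
Maximum loss: $10773.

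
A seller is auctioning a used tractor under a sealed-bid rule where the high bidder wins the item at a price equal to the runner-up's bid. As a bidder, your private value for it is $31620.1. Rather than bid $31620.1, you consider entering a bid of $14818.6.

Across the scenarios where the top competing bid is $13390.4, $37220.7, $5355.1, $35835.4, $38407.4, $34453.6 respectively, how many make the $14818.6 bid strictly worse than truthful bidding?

0

The deviation hurts exactly when the highest competing bid lies strictly between $14818.6 and $31620.1 — underbidding then forfeits a profitable win.
$13390.4: below both → same outcome either way.
$37220.7: above both → same outcome either way.
$5355.1: below both → same outcome either way.
$35835.4: above both → same outcome either way.
$38407.4: above both → same outcome either way.
$34453.6: above both → same outcome either way.
Count: 0.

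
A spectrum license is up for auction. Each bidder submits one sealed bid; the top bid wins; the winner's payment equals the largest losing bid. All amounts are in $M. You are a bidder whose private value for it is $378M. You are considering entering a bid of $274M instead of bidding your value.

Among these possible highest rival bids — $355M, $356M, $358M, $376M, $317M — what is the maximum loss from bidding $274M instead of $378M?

$355M: truthful gives $23M, deviation gives $0M → loss $23M.
$356M: truthful gives $22M, deviation gives $0M → loss $22M.
$358M: truthful gives $20M, deviation gives $0M → loss $20M.
$376M: truthful gives $2M, deviation gives $0M → loss $2M.
$317M: truthful gives $61M, deviation gives $0M → loss $61M.
Maximum loss: $61M.

$61M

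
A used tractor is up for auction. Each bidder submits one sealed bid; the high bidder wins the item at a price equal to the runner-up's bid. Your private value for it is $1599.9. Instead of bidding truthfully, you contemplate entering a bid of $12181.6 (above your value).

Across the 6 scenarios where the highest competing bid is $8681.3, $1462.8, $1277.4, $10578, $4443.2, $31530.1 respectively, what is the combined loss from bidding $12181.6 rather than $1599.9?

$18902.8

The deviation costs you only when the competing bid falls strictly between $1599.9 and $12181.6; elsewhere both bids give the same outcome.
$8681.3: truthful payoff $0, deviation payoff −$7081.4 → loss $7081.4.
$1462.8: outcomes coincide → loss $0.
$1277.4: outcomes coincide → loss $0.
$10578: truthful payoff $0, deviation payoff −$8978.1 → loss $8978.1.
$4443.2: truthful payoff $0, deviation payoff −$2843.3 → loss $2843.3.
$31530.1: outcomes coincide → loss $0.
Total loss = $7081.4 + $8978.1 + $2843.3 = $18902.8.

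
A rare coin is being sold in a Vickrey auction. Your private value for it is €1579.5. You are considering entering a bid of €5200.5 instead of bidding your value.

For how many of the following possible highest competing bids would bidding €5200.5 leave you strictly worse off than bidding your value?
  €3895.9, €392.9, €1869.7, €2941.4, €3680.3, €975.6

4

The deviation hurts exactly when the highest competing bid lies strictly between €1579.5 and €5200.5 — overbidding then wins at a price above your value.
€3895.9: inside the interval → strictly worse (loss €2316.4).
€392.9: below both → same outcome either way.
€1869.7: inside the interval → strictly worse (loss €290.2).
€2941.4: inside the interval → strictly worse (loss €1361.9).
€3680.3: inside the interval → strictly worse (loss €2100.8).
€975.6: below both → same outcome either way.
Count: 4.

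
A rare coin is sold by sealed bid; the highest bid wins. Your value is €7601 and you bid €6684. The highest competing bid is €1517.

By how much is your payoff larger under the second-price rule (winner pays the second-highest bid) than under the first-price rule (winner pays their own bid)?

€5167

You have the highest bid, so you win under either rule.
Second-price: pay €1517 → payoff €6084.
First-price: pay your own bid €6684 → payoff €917.
Difference = €6084 − (€917) = €5167.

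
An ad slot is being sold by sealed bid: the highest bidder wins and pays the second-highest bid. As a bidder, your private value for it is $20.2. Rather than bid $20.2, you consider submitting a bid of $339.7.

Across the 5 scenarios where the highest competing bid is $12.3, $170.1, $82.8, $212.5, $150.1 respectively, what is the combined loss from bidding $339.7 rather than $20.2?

$534.7

The deviation costs you only when the competing bid falls strictly between $20.2 and $339.7; elsewhere both bids give the same outcome.
$12.3: outcomes coincide → loss $0.
$170.1: truthful payoff $0, deviation payoff −$149.9 → loss $149.9.
$82.8: truthful payoff $0, deviation payoff −$62.6 → loss $62.6.
$212.5: truthful payoff $0, deviation payoff −$192.3 → loss $192.3.
$150.1: truthful payoff $0, deviation payoff −$129.9 → loss $129.9.
Total loss = $149.9 + $62.6 + $192.3 + $129.9 = $534.7.
In a second-price auction your bid sets only whether you win, not what you pay, so bidding your true value is weakly dominant.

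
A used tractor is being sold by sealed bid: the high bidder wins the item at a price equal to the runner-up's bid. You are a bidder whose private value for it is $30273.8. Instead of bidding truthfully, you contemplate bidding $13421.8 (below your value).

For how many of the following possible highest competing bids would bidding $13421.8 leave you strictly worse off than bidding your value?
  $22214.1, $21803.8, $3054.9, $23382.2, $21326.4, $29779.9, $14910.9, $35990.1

6

The deviation hurts exactly when the highest competing bid lies strictly between $13421.8 and $30273.8 — underbidding then forfeits a profitable win.
$22214.1: inside the interval → strictly worse (loss $8059.7).
$21803.8: inside the interval → strictly worse (loss $8470).
$3054.9: below both → same outcome either way.
$23382.2: inside the interval → strictly worse (loss $6891.6).
$21326.4: inside the interval → strictly worse (loss $8947.4).
$29779.9: inside the interval → strictly worse (loss $493.9).
$14910.9: inside the interval → strictly worse (loss $15362.9).
$35990.1: above both → same outcome either way.
Count: 6.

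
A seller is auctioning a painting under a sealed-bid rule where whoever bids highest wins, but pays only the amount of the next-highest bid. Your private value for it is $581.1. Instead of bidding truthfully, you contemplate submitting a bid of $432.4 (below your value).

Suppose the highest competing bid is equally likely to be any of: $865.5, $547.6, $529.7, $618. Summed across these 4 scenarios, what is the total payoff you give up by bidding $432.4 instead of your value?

The deviation costs you only when the competing bid falls strictly between $432.4 and $581.1; elsewhere both bids give the same outcome.
$865.5: outcomes coincide → loss $0.
$547.6: truthful payoff $33.5, deviation payoff $0 → loss $33.5.
$529.7: truthful payoff $51.4, deviation payoff $0 → loss $51.4.
$618: outcomes coincide → loss $0.
Total loss = $33.5 + $51.4 = $84.9.

$84.9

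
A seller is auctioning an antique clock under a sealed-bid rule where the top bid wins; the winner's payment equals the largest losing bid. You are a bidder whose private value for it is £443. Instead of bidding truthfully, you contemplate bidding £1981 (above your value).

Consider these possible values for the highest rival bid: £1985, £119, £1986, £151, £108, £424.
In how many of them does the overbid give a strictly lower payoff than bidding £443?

0

The deviation hurts exactly when the highest competing bid lies strictly between £443 and £1981 — overbidding then wins at a price above your value.
£1985: above both → same outcome either way.
£119: below both → same outcome either way.
£1986: above both → same outcome either way.
£151: below both → same outcome either way.
£108: below both → same outcome either way.
£424: below both → same outcome either way.
Count: 0.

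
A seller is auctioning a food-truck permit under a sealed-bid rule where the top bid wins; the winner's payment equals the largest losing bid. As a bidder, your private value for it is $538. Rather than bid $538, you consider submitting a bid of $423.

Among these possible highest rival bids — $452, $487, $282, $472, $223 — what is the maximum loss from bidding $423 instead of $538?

$86

$452: truthful gives $86, deviation gives $0 → loss $86.
$487: truthful gives $51, deviation gives $0 → loss $51.
$282: same outcome either way → loss $0.
$472: truthful gives $66, deviation gives $0 → loss $66.
$223: same outcome either way → loss $0.
Maximum loss: $86.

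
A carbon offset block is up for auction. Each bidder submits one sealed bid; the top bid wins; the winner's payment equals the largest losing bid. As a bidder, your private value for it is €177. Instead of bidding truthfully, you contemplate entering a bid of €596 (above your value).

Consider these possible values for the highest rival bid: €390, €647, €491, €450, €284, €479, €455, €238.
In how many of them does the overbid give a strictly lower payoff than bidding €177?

The deviation hurts exactly when the highest competing bid lies strictly between €177 and €596 — overbidding then wins at a price above your value.
€390: inside the interval → strictly worse (loss €213).
€647: above both → same outcome either way.
€491: inside the interval → strictly worse (loss €314).
€450: inside the interval → strictly worse (loss €273).
€284: inside the interval → strictly worse (loss €107).
€479: inside the interval → strictly worse (loss €302).
€455: inside the interval → strictly worse (loss €278).
€238: inside the interval → strictly worse (loss €61).
Count: 7.

7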